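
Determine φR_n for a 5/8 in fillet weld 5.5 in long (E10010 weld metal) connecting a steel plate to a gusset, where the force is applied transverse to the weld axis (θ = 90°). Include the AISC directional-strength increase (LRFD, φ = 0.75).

φR_n ≈ 164 kips

E100XX → F_EXX = 100 ksi.
t_e = 0.707 × 0.625 = 0.4419 in; A_we = 0.4419 × 5.5 = 2.43 in².
Directional factor: 1.0 + 0.5 sin^1.5(90°) = 1.5.
F_nw = 0.6 × 100 × 1.5 = 90 ksi.
φR_n = 0.75 × 90 × 2.43 = 164 kips.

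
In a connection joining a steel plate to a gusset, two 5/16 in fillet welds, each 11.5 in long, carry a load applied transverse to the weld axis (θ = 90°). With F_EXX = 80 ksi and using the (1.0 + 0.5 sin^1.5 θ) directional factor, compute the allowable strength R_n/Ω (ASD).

R_n/Ω ≈ 183 kips

t_e = 0.707 × 0.3125 = 0.2209 in; A_we = 0.2209 × 23 = 5.082 in².
Directional factor: 1.0 + 0.5 sin^1.5(90°) = 1.5.
F_nw = 0.6 × 80 × 1.5 = 72 ksi.
R_n/Ω = (72 × 5.082) / 2.0 = 182.9 kips.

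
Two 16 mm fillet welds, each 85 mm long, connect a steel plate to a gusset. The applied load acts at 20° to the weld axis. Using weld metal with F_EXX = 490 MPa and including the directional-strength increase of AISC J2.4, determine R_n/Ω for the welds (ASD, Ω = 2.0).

t_e = 0.707 × 16 = 11.31 mm; A_we = 11.31 × 170 = 1923 mm².
Directional factor: 1.0 + 0.5 sin^1.5(20°) = 1.1.
F_nw = 0.6 × 490 × 1.1 = 323.4 MPa.
R_n/Ω = (323.4 × 1923) / 2.0 × 10⁻³ = 311 kN.

R_n/Ω ≈ 311 kN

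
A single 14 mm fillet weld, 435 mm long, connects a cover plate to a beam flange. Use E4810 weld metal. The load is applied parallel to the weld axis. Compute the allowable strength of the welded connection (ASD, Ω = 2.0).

E48XX → F_EXX = 480 MPa.
Effective throat t_e = 0.707 × 14 = 9.898 mm.
Total length L = 435 mm; A_we = 9.898 × 435 = 4306 mm².
F_nw = 0.6 F_EXX = 0.6 × 480 = 288 MPa.
R_n = 288 × 4306 × 10⁻³ = 1240 kN; R_n/Ω = 1240/2.0 = 620 kN.

R_n/Ω ≈ 620 kN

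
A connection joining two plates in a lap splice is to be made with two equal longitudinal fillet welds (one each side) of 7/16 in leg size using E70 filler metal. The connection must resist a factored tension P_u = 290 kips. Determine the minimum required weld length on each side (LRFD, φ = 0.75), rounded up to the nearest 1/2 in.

L = 15 in on each side

E70XX → F_EXX = 70 ksi.
Throat t_e = 0.707 × 0.4375 = 0.3093 in.
φr_n = 0.75 × 0.6 × 70 × 0.3093 = 9.743 kips/in.
L_req = P_u / φr_n = 290 / 9.743 = 29.76 in total.
Per side: 29.76 / 2 = 14.88 in.
Round up → use L = 15 in on each side.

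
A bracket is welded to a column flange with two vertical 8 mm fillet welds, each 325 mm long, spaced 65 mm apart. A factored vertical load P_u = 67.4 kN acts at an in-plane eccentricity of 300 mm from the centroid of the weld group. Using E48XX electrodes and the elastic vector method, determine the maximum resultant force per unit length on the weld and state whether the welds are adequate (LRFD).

f_max ≈ 553 N/mm; adequate

E48XX → F_EXX = 480 MPa.
Total weld length L_w = 650 mm. Treat welds as unit-width lines.
Polar moment about centroid: J = 2[d³/12 + d(b/2)²] = 2[325³/12 + 325×32.5²] = 6408000 mm³.
Direct shear f_v = P/L_w = 67.4×10³ / 650 = 103.7 N/mm (vertical).
Torsion M = P·e = 67.4×10³ × 300 = 20220000 N·mm.
Critical point at (x, y) = (32.5, 162.5) from centroid. f_tx = M·y/J = 512.8 N/mm; f_ty = M·x/J = 102.6 N/mm.
Resultant f_max = √[f_tx² + (f_v + f_ty)²] = √[512.8² + (103.7 + 102.6)²] = 552.7 N/mm.
Capacity per unit length: φr_n = 0.75 × 0.6 × 480 × (0.707 × 8) = 1222 N/mm.
552.7 ≤ 1222 → adequate.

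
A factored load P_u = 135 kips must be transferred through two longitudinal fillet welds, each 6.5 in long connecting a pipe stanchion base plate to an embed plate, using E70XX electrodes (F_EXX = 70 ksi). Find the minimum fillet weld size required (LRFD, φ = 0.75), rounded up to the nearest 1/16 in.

Total weld length L = 13 in.
Required throat t_e = P_u / (φ × 0.6 F_EXX × L) = 135 / (0.75 × 0.6 × 70 × 13) = 0.3297 in.
Required leg w = t_e / 0.707 = 0.4663 in → use 1/2 in.

w = 1/2 in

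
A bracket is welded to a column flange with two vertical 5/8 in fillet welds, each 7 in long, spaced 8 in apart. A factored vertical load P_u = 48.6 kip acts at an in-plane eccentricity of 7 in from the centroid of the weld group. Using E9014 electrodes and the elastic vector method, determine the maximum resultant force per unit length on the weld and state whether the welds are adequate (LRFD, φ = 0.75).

E90XX → F_EXX = 90 ksi.
Total weld length L_w = 14 in. Treat welds as unit-width lines.
Polar moment about centroid: J = 2[d³/12 + d(b/2)²] = 2[7³/12 + 7×4²] = 281.2 in³.
Direct shear f_v = P/L_w = 48.6 / 14 = 3.471 kip/in (vertical).
Torsion M = P·e = 48.6 × 7 = 340.2 kip·in.
Critical point at (x, y) = (4, 3.5) from centroid. f_tx = M·y/J = 4.235 kip/in; f_ty = M·x/J = 4.84 kip/in.
Resultant f_max = √[f_tx² + (f_v + f_ty)²] = √[4.235² + (3.471 + 4.84)²] = 9.328 kip/in.
Capacity per unit length: φr_n = 0.75 × 0.6 × 90 × (0.707 × 0.625) = 17.9 kip/in.
9.328 ≤ 17.9 → adequate.

f_max ≈ 9.33 kip/in; adequate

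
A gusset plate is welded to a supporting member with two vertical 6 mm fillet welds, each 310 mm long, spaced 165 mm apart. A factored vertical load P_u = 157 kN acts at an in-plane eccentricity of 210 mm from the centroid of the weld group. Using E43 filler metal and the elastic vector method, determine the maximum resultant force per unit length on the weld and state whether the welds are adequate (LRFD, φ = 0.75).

f_max ≈ 782 N/mm; adequate

E43XX → F_EXX = 430 MPa.
Total weld length L_w = 620 mm. Treat welds as unit-width lines.
Polar moment about centroid: J = 2[d³/12 + d(b/2)²] = 2[310³/12 + 310×82.5²] = 9185000 mm³.
Direct shear f_v = P/L_w = 157×10³ / 620 = 253.2 N/mm (vertical).
Torsion M = P·e = 157×10³ × 210 = 32970000 N·mm.
Critical point at (x, y) = (82.5, 155) from centroid. f_tx = M·y/J = 556.4 N/mm; f_ty = M·x/J = 296.1 N/mm.
Resultant f_max = √[f_tx² + (f_v + f_ty)²] = √[556.4² + (253.2 + 296.1)²] = 781.9 N/mm.
Capacity per unit length: φr_n = 0.75 × 0.6 × 430 × (0.707 × 6) = 820.8 N/mm.
781.9 ≤ 820.8 → adequate.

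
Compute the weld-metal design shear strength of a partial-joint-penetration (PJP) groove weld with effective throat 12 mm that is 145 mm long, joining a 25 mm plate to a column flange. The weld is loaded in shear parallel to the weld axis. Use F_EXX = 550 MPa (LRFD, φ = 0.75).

φR_n ≈ 431 kN

Effective throat (given) t_e = 12 mm.
A_we = 12 × 145 = 1740 mm².
F_nw = 0.6 F_EXX = 330 MPa.
φR_n = 0.75 × 330 × 1740 × 10⁻³ = 430.7 kN.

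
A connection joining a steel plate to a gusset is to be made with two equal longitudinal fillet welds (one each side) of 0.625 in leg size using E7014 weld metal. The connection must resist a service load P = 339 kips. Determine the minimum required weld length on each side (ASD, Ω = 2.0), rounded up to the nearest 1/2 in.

E70XX → F_EXX = 70 ksi.
Throat t_e = 0.707 × 0.625 = 0.4419 in.
r_n/Ω = (0.6 × 70 × 0.4419) / 2.0 = 9.279 kip/in.
L_req = P / (r_n/Ω) = 339 / 9.279 = 36.53 in total.
Per side: 36.53 / 2 = 18.27 in.
Round up → use L = 18.5 in on each side.

L = 18.5 in on each side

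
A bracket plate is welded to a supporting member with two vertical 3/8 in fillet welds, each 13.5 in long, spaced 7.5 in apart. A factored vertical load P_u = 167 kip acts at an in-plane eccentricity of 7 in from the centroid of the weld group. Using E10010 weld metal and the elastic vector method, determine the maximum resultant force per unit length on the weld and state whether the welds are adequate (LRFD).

E100XX → F_EXX = 100 ksi.
Total weld length L_w = 27 in. Treat welds as unit-width lines.
Polar moment about centroid: J = 2[d³/12 + d(b/2)²] = 2[13.5³/12 + 13.5×3.75²] = 789.8 in³.
Direct shear f_v = P/L_w = 167 / 27 = 6.185 kip/in (vertical).
Torsion M = P·e = 167 × 7 = 1169 kip·in.
Critical point at (x, y) = (3.75, 6.75) from centroid. f_tx = M·y/J = 9.991 kip/in; f_ty = M·x/J = 5.551 kip/in.
Resultant f_max = √[f_tx² + (f_v + f_ty)²] = √[9.991² + (6.185 + 5.551)²] = 15.41 kip/in.
Capacity per unit length: φr_n = 0.75 × 0.6 × 100 × (0.707 × 0.375) = 11.93 kip/in.
15.41 > 11.93 → NOT adequate.

f_max ≈ 15.4 kip/in; NOT adequate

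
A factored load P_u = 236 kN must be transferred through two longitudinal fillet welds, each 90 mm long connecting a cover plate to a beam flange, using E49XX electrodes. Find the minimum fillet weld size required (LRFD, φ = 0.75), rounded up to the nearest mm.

w = 9 mm

E49XX → F_EXX = 490 MPa.
Total weld length L = 180 mm.
Required throat t_e = P_u / (φ × 0.6 F_EXX × L) = 236 / (0.75 × 0.6 × 490 × 180 × 10⁻³) = 5.946 mm.
Required leg w = t_e / 0.707 = 8.41 mm → use 9 mm.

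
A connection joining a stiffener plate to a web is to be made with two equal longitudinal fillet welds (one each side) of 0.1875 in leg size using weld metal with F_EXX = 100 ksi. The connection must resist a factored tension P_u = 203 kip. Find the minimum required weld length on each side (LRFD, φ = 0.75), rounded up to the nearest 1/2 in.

L = 17.5 in on each side

Throat t_e = 0.707 × 0.1875 = 0.1326 in.
φr_n = 0.75 × 0.6 × 100 × 0.1326 = 5.965 kip/in.
L_req = P_u / φr_n = 203 / 5.965 = 34.03 in total.
Per side: 34.03 / 2 = 17.02 in.
Round up → use L = 17.5 in on each side.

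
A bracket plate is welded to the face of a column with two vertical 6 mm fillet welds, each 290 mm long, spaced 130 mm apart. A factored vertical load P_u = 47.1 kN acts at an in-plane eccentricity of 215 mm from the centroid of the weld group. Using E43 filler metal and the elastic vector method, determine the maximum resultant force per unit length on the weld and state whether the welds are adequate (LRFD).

f_max ≈ 290 N/mm; adequate

E43XX → F_EXX = 430 MPa.
Total weld length L_w = 580 mm. Treat welds as unit-width lines.
Polar moment about centroid: J = 2[d³/12 + d(b/2)²] = 2[290³/12 + 290×65²] = 6515000 mm³.
Direct shear f_v = P/L_w = 47.1×10³ / 580 = 81.21 N/mm (vertical).
Torsion M = P·e = 47.1×10³ × 215 = 10126000 N·mm.
Critical point at (x, y) = (65, 145) from centroid. f_tx = M·y/J = 225.4 N/mm; f_ty = M·x/J = 101 N/mm.
Resultant f_max = √[f_tx² + (f_v + f_ty)²] = √[225.4² + (81.21 + 101)²] = 289.8 N/mm.
Capacity per unit length: φr_n = 0.75 × 0.6 × 430 × (0.707 × 6) = 820.8 N/mm.
289.8 ≤ 820.8 → adequate.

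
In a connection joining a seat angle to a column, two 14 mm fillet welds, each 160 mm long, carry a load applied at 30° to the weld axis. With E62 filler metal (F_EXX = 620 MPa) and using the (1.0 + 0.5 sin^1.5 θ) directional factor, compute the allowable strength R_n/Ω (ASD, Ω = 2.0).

R_n/Ω ≈ 693 kN

t_e = 0.707 × 14 = 9.898 mm; A_we = 9.898 × 320 = 3167 mm².
Directional factor: 1.0 + 0.5 sin^1.5(30°) = 1.177.
F_nw = 0.6 × 620 × 1.177 = 437.8 MPa.
R_n/Ω = (437.8 × 3167) / 2.0 × 10⁻³ = 693.3 kN.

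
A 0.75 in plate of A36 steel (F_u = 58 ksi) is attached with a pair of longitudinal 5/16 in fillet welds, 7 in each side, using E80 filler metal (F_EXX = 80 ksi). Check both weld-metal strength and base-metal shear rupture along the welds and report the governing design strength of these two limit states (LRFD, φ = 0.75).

t_e = 0.707 × 0.3125 = 0.2209 in; L = 14 in.
Weld metal: φR_n = 0.75 × 0.6 × 80 × 0.2209 × 14 = 111.4 kips.
Base metal (shear rupture): φR_n = 0.75 × 0.6 × 58 × 0.75 × 14 = 274 kips.
Governing: weld metal.

φR_n ≈ 111 kips (weld metal governs)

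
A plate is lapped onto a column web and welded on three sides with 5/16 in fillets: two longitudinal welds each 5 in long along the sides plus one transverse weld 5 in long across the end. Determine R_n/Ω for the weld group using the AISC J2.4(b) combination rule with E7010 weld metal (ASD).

E70XX → F_EXX = 70 ksi.
t_e = 0.707 × 0.3125 = 0.2209 in.
R_nwl = 0.6 × 70 × 0.2209 × 10 = 92.79 kips (longitudinal, 2 welds).
R_nwt = 0.6 × 70 × 0.2209 × 5 = 46.4 kips (transverse, base value).
(i) R_nwl + R_nwt = 139.2 kips; (ii) 0.85 R_nwl + 1.5 R_nwt = 148.5 kips.
R_n = max = 148.5 kips [governs: (ii)]; R_n/Ω = 74.24 kips.

R_n/Ω ≈ 74.2 kips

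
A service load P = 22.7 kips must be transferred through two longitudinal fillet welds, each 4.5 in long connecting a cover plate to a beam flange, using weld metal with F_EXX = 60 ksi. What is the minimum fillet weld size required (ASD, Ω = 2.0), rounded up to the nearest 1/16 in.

Total weld length L = 9 in.
Required throat t_e = P × Ω / (0.6 F_EXX × L) = 22.7 × 2.0 / (0.6 × 60 × 9) = 0.1401 in.
Required leg w = t_e / 0.707 = 0.1982 in → use 1/4 in.

w = 1/4 in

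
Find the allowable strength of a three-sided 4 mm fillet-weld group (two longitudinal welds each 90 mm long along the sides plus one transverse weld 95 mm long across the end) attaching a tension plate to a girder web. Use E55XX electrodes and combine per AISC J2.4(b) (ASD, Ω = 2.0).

E55XX → F_EXX = 550 MPa.
t_e = 0.707 × 4 = 2.828 mm.
R_nwl = 0.6 × 550 × 2.828 × 180 × 10⁻³ = 168 kN (longitudinal, 2 welds).
R_nwt = 0.6 × 550 × 2.828 × 95 × 10⁻³ = 88.66 kN (transverse, base value).
(i) R_nwl + R_nwt = 256.6 kN; (ii) 0.85 R_nwl + 1.5 R_nwt = 275.8 kN.
R_n = max = 275.8 kN [governs: (ii)]; R_n/Ω = 137.9 kN.

R_n/Ω ≈ 138 kN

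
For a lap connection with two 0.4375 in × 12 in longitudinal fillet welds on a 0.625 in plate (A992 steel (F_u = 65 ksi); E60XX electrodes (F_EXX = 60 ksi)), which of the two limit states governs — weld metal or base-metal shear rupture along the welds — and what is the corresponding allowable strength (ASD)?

R_n/Ω ≈ 134 kips (weld metal governs)

t_e = 0.707 × 0.4375 = 0.3093 in; L = 24 in.
Weld metal: R_n/Ω = (1/2.0) × 0.6 × 60 × 0.3093 × 24 = 133.6 kips.
Base metal (shear rupture): R_n/Ω = (1/2.0) × 0.6 × 65 × 0.625 × 24 = 292.5 kips.
Governing: weld metal.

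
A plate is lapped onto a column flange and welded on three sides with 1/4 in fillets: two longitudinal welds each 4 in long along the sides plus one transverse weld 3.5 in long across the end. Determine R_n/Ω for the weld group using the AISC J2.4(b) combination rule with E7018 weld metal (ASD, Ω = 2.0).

R_n/Ω ≈ 44.7 kip

E70XX → F_EXX = 70 ksi.
t_e = 0.707 × 0.25 = 0.1767 in.
R_nwl = 0.6 × 70 × 0.1767 × 8 = 59.39 kip (longitudinal, 2 welds).
R_nwt = 0.6 × 70 × 0.1767 × 3.5 = 25.98 kip (transverse, base value).
(i) R_nwl + R_nwt = 85.37 kip; (ii) 0.85 R_nwl + 1.5 R_nwt = 89.45 kip.
R_n = max = 89.45 kip [governs: (ii)]; R_n/Ω = 44.73 kip.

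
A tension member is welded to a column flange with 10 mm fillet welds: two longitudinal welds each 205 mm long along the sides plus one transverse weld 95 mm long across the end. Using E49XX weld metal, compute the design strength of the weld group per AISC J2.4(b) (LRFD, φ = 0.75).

φR_n ≈ 787 kN

E49XX → F_EXX = 490 MPa.
t_e = 0.707 × 10 = 7.07 mm.
R_nwl = 0.6 × 490 × 7.07 × 410 × 10⁻³ = 852.2 kN (longitudinal, 2 welds).
R_nwt = 0.6 × 490 × 7.07 × 95 × 10⁻³ = 197.5 kN (transverse, base value).
(i) R_nwl + R_nwt = 1050 kN; (ii) 0.85 R_nwl + 1.5 R_nwt = 1021 kN.
R_n = max = 1050 kN [governs: (i)]; φR_n = 787.3 kN.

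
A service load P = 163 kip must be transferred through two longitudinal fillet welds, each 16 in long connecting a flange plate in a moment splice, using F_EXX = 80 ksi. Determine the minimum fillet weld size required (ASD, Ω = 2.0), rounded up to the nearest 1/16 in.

w = 5/16 in

Total weld length L = 32 in.
Required throat t_e = P × Ω / (0.6 F_EXX × L) = 163 × 2.0 / (0.6 × 80 × 32) = 0.2122 in.
Required leg w = t_e / 0.707 = 0.3002 in → use 5/16 in.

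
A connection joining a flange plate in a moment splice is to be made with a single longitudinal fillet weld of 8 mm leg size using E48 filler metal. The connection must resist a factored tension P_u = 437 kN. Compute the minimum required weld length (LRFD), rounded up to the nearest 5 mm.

E48XX → F_EXX = 480 MPa.
Throat t_e = 0.707 × 8 = 5.656 mm.
φr_n = 0.75 × 0.6 × 480 × 5.656 × 10⁻³ = 1.222 kN/mm.
L_req = P_u / φr_n = 437 / 1.222 = 357.7 mm total.
Round up → use L = 360 mm.

L = 360 mm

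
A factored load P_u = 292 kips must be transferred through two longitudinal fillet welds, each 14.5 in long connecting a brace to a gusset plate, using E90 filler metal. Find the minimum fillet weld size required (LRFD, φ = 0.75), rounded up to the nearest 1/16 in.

E90XX → F_EXX = 90 ksi.
Total weld length L = 29 in.
Required throat t_e = P_u / (φ × 0.6 F_EXX × L) = 292 / (0.75 × 0.6 × 90 × 29) = 0.2486 in.
Required leg w = t_e / 0.707 = 0.3516 in → use 3/8 in.

w = 3/8 in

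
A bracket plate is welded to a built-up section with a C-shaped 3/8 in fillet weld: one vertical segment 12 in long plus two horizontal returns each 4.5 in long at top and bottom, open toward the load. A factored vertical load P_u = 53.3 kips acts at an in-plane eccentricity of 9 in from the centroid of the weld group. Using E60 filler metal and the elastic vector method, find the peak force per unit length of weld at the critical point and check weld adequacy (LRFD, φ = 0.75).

f_max ≈ 8.15 kip/in; NOT adequate

E60XX → F_EXX = 60 ksi.
Total weld length L_w = 21 in. Treat welds as unit-width lines.
Centroid: x̄ = 2×4.5×2.25 / 21 = 0.9643 in from the vertical weld.
Polar moment about centroid: J = I_x + I_y = [12³/12 + 2×4.5×6²] + [12×0.9643² + 2(4.5³/12 + 4.5×1.286²)] = 509.2 in³.
Direct shear f_v = P/L_w = 53.3 / 21 = 2.538 kip/in (vertical).
Torsion M = P·e = 53.3 × 9 = 479.7 kip·in.
Critical point at (x, y) = (3.536, 6) from centroid. f_tx = M·y/J = 5.652 kip/in; f_ty = M·x/J = 3.331 kip/in.
Resultant f_max = √[f_tx² + (f_v + f_ty)²] = √[5.652² + (2.538 + 3.331)²] = 8.148 kip/in.
Capacity per unit length: φr_n = 0.75 × 0.6 × 60 × (0.707 × 0.375) = 7.158 kip/in.
8.148 > 7.158 → NOT adequate.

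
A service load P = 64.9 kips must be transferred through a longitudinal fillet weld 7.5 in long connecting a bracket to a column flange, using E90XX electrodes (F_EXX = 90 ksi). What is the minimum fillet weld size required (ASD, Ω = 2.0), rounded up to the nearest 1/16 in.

Total weld length L = 7.5 in.
Required throat t_e = P × Ω / (0.6 F_EXX × L) = 64.9 × 2.0 / (0.6 × 90 × 7.5) = 0.3205 in.
Required leg w = t_e / 0.707 = 0.4533 in → use 1/2 in.

w = 1/2 in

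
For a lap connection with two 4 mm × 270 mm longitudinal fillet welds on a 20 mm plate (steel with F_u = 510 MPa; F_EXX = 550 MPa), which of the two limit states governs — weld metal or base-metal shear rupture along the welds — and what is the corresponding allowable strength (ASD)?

t_e = 0.707 × 4 = 2.828 mm; L = 540 mm.
Weld metal: R_n/Ω = (1/2.0) × 0.6 × 550 × 2.828 × 540 × 10⁻³ = 252 kN.
Base metal (shear rupture): R_n/Ω = (1/2.0) × 0.6 × 510 × 20 × 540 × 10⁻³ = 1652 kN.
Governing: weld metal.

R_n/Ω ≈ 252 kN (weld metal governs)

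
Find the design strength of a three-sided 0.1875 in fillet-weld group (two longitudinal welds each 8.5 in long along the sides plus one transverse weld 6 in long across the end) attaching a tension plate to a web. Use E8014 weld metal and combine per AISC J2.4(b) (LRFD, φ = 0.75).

E80XX → F_EXX = 80 ksi.
t_e = 0.707 × 0.1875 = 0.1326 in.
R_nwl = 0.6 × 80 × 0.1326 × 17 = 108.2 kip (longitudinal, 2 welds).
R_nwt = 0.6 × 80 × 0.1326 × 6 = 38.18 kip (transverse, base value).
(i) R_nwl + R_nwt = 146.3 kip; (ii) 0.85 R_nwl + 1.5 R_nwt = 149.2 kip.
R_n = max = 149.2 kip [governs: (ii)]; φR_n = 111.9 kip.

φR_n ≈ 112 kip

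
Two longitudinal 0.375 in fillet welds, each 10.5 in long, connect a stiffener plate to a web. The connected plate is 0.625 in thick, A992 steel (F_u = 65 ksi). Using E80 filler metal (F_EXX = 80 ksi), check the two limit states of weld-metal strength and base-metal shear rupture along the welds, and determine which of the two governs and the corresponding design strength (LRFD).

φR_n ≈ 200 kip (weld metal governs)

t_e = 0.707 × 0.375 = 0.2651 in; L = 21 in.
Weld metal: φR_n = 0.75 × 0.6 × 80 × 0.2651 × 21 = 200.4 kip.
Base metal (shear rupture): φR_n = 0.75 × 0.6 × 65 × 0.625 × 21 = 383.9 kip.
Governing: weld metal.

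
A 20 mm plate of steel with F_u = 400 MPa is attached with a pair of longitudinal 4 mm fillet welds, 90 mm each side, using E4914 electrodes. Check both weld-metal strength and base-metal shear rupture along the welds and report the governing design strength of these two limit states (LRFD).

E49XX → F_EXX = 490 MPa.
t_e = 0.707 × 4 = 2.828 mm; L = 180 mm.
Weld metal: φR_n = 0.75 × 0.6 × 490 × 2.828 × 180 × 10⁻³ = 112.2 kN.
Base metal (shear rupture): φR_n = 0.75 × 0.6 × 400 × 20 × 180 × 10⁻³ = 648 kN.
Governing: weld metal.

φR_n ≈ 112 kN (weld metal governs)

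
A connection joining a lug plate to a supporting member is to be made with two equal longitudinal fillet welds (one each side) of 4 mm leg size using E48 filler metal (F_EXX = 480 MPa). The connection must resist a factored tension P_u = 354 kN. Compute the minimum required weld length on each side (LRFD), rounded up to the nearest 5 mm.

L = 290 mm on each side

Throat t_e = 0.707 × 4 = 2.828 mm.
φr_n = 0.75 × 0.6 × 480 × 2.828 × 10⁻³ = 0.6108 kN/mm.
L_req = P_u / φr_n = 354 / 0.6108 = 579.5 mm total.
Per side: 579.5 / 2 = 289.8 mm.
Round up → use L = 290 mm on each side.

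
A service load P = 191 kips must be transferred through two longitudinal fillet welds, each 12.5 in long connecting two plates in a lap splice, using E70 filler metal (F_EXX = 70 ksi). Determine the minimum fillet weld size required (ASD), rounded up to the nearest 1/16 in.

w = 9/16 in

Total weld length L = 25 in.
Required throat t_e = P × Ω / (0.6 F_EXX × L) = 191 × 2.0 / (0.6 × 70 × 25) = 0.3638 in.
Required leg w = t_e / 0.707 = 0.5146 in → use 9/16 in.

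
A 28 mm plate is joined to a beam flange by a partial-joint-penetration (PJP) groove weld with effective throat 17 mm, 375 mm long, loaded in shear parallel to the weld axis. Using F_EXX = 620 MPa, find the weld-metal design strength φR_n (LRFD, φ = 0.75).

φR_n ≈ 1780 kN

Effective throat (given) t_e = 17 mm.
A_we = 17 × 375 = 6375 mm².
F_nw = 0.6 F_EXX = 372 MPa.
φR_n = 0.75 × 372 × 6375 × 10⁻³ = 1779 kN.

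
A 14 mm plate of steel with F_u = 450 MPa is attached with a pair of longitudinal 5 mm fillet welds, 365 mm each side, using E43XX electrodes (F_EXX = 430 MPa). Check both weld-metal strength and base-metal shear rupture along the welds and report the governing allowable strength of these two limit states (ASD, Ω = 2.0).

t_e = 0.707 × 5 = 3.535 mm; L = 730 mm.
Weld metal: R_n/Ω = (1/2.0) × 0.6 × 430 × 3.535 × 730 × 10⁻³ = 332.9 kN.
Base metal (shear rupture): R_n/Ω = (1/2.0) × 0.6 × 450 × 14 × 730 × 10⁻³ = 1380 kN.
Governing: weld metal.

R_n/Ω ≈ 333 kN (weld metal governs)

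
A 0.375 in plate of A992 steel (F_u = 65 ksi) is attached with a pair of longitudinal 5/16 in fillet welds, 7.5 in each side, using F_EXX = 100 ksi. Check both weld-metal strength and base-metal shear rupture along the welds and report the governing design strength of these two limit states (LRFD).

φR_n ≈ 149 kips (weld metal governs)

t_e = 0.707 × 0.3125 = 0.2209 in; L = 15 in.
Weld metal: φR_n = 0.75 × 0.6 × 100 × 0.2209 × 15 = 149.1 kips.
Base metal (shear rupture): φR_n = 0.75 × 0.6 × 65 × 0.375 × 15 = 164.5 kips.
Governing: weld metal.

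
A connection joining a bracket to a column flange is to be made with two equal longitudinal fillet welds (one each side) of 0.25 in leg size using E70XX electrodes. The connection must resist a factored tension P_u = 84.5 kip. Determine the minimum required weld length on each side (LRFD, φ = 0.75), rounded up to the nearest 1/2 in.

E70XX → F_EXX = 70 ksi.
Throat t_e = 0.707 × 0.25 = 0.1767 in.
φr_n = 0.75 × 0.6 × 70 × 0.1767 = 5.568 kip/in.
L_req = P_u / φr_n = 84.5 / 5.568 = 15.18 in total.
Per side: 15.18 / 2 = 7.589 in.
Round up → use L = 8 in on each side.

L = 8 in on each side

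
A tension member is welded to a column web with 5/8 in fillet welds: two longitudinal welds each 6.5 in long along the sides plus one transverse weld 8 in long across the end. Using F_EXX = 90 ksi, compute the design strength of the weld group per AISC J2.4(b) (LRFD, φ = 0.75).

t_e = 0.707 × 0.625 = 0.4419 in.
R_nwl = 0.6 × 90 × 0.4419 × 13 = 310.2 kips (longitudinal, 2 welds).
R_nwt = 0.6 × 90 × 0.4419 × 8 = 190.9 kips (transverse, base value).
(i) R_nwl + R_nwt = 501.1 kips; (ii) 0.85 R_nwl + 1.5 R_nwt = 550 kips.
R_n = max = 550 kips [governs: (ii)]; φR_n = 412.5 kips.

φR_n ≈ 413 kips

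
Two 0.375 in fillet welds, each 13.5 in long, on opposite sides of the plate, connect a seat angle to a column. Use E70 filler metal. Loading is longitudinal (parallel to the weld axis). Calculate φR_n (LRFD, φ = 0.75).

E70XX → F_EXX = 70 ksi.
Effective throat t_e = 0.707 × 0.375 = 0.2651 in.
Total length L = 27 in; A_we = 0.2651 × 27 = 7.158 in².
F_nw = 0.6 F_EXX = 0.6 × 70 = 42 ksi.
φR_n = 0.75 × 42 × 7.158 = 225.5 kip.

φR_n ≈ 225 kip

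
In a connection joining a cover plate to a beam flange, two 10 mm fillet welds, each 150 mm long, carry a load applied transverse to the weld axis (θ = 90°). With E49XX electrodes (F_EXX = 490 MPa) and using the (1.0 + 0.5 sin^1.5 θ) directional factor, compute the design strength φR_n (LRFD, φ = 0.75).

φR_n ≈ 702 kN

t_e = 0.707 × 10 = 7.07 mm; A_we = 7.07 × 300 = 2121 mm².
Directional factor: 1.0 + 0.5 sin^1.5(90°) = 1.5.
F_nw = 0.6 × 490 × 1.5 = 441 MPa.
φR_n = 0.75 × 441 × 2121 × 10⁻³ = 701.5 kN.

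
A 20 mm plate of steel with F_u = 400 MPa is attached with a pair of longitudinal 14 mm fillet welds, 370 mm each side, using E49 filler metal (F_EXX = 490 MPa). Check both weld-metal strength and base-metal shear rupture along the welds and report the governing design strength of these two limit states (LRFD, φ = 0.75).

φR_n ≈ 1620 kN (weld metal governs)

t_e = 0.707 × 14 = 9.898 mm; L = 740 mm.
Weld metal: φR_n = 0.75 × 0.6 × 490 × 9.898 × 740 × 10⁻³ = 1615 kN.
Base metal (shear rupture): φR_n = 0.75 × 0.6 × 400 × 20 × 740 × 10⁻³ = 2664 kN.
Governing: weld metal.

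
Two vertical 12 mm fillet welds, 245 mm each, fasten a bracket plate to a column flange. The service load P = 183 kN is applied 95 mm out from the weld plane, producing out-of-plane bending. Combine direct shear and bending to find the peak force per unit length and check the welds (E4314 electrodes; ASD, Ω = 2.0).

f_max ≈ 946 N/mm; adequate

E43XX → F_EXX = 430 MPa.
L_w = 2 × 245 = 490 mm; section modulus (unit throat) S = 2 × L²/6 = 20010 mm².
Direct shear f_v = P/L_w = 183×10³/490 = 373.5 N/mm.
Moment M = P × e = 183×10³ × 95 = 17385000 N·mm; bending f_b = M/S = 868.9 N/mm.
f_max = √(f_v² + f_b²) = √(373.5² + 868.9²) = 945.8 N/mm.
r_n/Ω = (1/2.0) × 0.6 × 430 × (0.707 × 12) = 1094 N/mm → adequate.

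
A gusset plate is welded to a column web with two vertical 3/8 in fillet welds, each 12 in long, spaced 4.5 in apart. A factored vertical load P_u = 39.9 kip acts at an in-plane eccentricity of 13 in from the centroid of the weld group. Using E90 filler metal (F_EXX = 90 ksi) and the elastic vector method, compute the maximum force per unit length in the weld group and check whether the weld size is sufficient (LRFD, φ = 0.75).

Total weld length L_w = 24 in. Treat welds as unit-width lines.
Polar moment about centroid: J = 2[d³/12 + d(b/2)²] = 2[12³/12 + 12×2.25²] = 409.5 in³.
Direct shear f_v = P/L_w = 39.9 / 24 = 1.662 kip/in (vertical).
Torsion M = P·e = 39.9 × 13 = 518.7 kip·in.
Critical point at (x, y) = (2.25, 6) from centroid. f_tx = M·y/J = 7.6 kip/in; f_ty = M·x/J = 2.85 kip/in.
Resultant f_max = √[f_tx² + (f_v + f_ty)²] = √[7.6² + (1.662 + 2.85)²] = 8.839 kip/in.
Capacity per unit length: φr_n = 0.75 × 0.6 × 90 × (0.707 × 0.375) = 10.74 kip/in.
8.839 ≤ 10.74 → adequate.

f_max ≈ 8.84 kip/in; adequate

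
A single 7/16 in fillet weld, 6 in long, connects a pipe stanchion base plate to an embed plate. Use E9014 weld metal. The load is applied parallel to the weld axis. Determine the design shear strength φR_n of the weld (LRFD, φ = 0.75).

φR_n ≈ 75.2 kip

E90XX → F_EXX = 90 ksi.
Effective throat t_e = 0.707 × 0.4375 = 0.3093 in.
Total length L = 6 in; A_we = 0.3093 × 6 = 1.856 in².
F_nw = 0.6 F_EXX = 0.6 × 90 = 54 ksi.
φR_n = 0.75 × 54 × 1.856 = 75.16 kip.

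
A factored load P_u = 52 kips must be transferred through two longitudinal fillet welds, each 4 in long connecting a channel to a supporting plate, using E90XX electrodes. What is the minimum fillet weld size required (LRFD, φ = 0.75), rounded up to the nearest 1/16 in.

w = 1/4 in

E90XX → F_EXX = 90 ksi.
Total weld length L = 8 in.
Required throat t_e = P_u / (φ × 0.6 F_EXX × L) = 52 / (0.75 × 0.6 × 90 × 8) = 0.1605 in.
Required leg w = t_e / 0.707 = 0.227 in → use 1/4 in.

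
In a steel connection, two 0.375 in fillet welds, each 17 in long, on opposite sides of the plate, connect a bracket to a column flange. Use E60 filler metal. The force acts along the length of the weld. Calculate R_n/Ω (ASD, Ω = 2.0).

E60XX → F_EXX = 60 ksi.
Effective throat t_e = 0.707 × 0.375 = 0.2651 in.
Total length L = 34 in; A_we = 0.2651 × 34 = 9.014 in².
F_nw = 0.6 F_EXX = 0.6 × 60 = 36 ksi.
R_n = 36 × 9.014 = 324.5 kips; R_n/Ω = 324.5/2.0 = 162.3 kips.

R_n/Ω ≈ 162 kips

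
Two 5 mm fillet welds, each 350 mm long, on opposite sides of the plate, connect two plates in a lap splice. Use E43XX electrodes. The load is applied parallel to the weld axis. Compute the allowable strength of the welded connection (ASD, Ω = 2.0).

E43XX → F_EXX = 430 MPa.
Effective throat t_e = 0.707 × 5 = 3.535 mm.
Total length L = 700 mm; A_we = 3.535 × 700 = 2474 mm².
F_nw = 0.6 F_EXX = 0.6 × 430 = 258 MPa.
R_n = 258 × 2474 × 10⁻³ = 638.4 kN; R_n/Ω = 638.4/2.0 = 319.2 kN.

R_n/Ω ≈ 319 kN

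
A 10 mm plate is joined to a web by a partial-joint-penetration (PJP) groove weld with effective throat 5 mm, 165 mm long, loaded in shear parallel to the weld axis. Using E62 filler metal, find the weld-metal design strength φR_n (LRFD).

φR_n ≈ 230 kN

E62XX → F_EXX = 620 MPa.
Effective throat (given) t_e = 5 mm.
A_we = 5 × 165 = 825 mm².
F_nw = 0.6 F_EXX = 372 MPa.
φR_n = 0.75 × 372 × 825 × 10⁻³ = 230.2 kN.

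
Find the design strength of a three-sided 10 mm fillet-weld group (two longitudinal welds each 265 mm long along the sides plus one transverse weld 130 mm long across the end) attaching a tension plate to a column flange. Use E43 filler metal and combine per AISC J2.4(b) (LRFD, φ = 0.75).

E43XX → F_EXX = 430 MPa.
t_e = 0.707 × 10 = 7.07 mm.
R_nwl = 0.6 × 430 × 7.07 × 530 × 10⁻³ = 966.8 kN (longitudinal, 2 welds).
R_nwt = 0.6 × 430 × 7.07 × 130 × 10⁻³ = 237.1 kN (transverse, base value).
(i) R_nwl + R_nwt = 1204 kN; (ii) 0.85 R_nwl + 1.5 R_nwt = 1177 kN.
R_n = max = 1204 kN [governs: (i)]; φR_n = 902.9 kN.

φR_n ≈ 903 kN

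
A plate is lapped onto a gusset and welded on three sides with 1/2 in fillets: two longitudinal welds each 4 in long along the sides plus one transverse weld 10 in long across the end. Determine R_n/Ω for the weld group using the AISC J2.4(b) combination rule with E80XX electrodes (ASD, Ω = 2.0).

E80XX → F_EXX = 80 ksi.
t_e = 0.707 × 0.5 = 0.3535 in.
R_nwl = 0.6 × 80 × 0.3535 × 8 = 135.7 kip (longitudinal, 2 welds).
R_nwt = 0.6 × 80 × 0.3535 × 10 = 169.7 kip (transverse, base value).
(i) R_nwl + R_nwt = 305.4 kip; (ii) 0.85 R_nwl + 1.5 R_nwt = 369.9 kip.
R_n = max = 369.9 kip [governs: (ii)]; R_n/Ω = 185 kip.

R_n/Ω ≈ 185 kip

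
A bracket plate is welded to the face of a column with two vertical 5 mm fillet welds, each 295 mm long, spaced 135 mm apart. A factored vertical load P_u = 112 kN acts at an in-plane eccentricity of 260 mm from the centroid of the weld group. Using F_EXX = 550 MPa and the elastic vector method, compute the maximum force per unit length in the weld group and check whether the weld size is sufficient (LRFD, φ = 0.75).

f_max ≈ 776 N/mm; adequate

Total weld length L_w = 590 mm. Treat welds as unit-width lines.
Polar moment about centroid: J = 2[d³/12 + d(b/2)²] = 2[295³/12 + 295×67.5²] = 6967000 mm³.
Direct shear f_v = P/L_w = 112×10³ / 590 = 189.8 N/mm (vertical).
Torsion M = P·e = 112×10³ × 260 = 29120000 N·mm.
Critical point at (x, y) = (67.5, 147.5) from centroid. f_tx = M·y/J = 616.5 N/mm; f_ty = M·x/J = 282.1 N/mm.
Resultant f_max = √[f_tx² + (f_v + f_ty)²] = √[616.5² + (189.8 + 282.1)²] = 776.4 N/mm.
Capacity per unit length: φr_n = 0.75 × 0.6 × 550 × (0.707 × 5) = 874.9 N/mm.
776.4 ≤ 874.9 → adequate.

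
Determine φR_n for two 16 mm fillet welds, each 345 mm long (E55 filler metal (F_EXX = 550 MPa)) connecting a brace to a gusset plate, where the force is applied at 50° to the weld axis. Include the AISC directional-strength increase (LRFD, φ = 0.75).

φR_n ≈ 2580 kN

t_e = 0.707 × 16 = 11.31 mm; A_we = 11.31 × 690 = 7805 mm².
Directional factor: 1.0 + 0.5 sin^1.5(50°) = 1.335.
F_nw = 0.6 × 550 × 1.335 = 440.6 MPa.
φR_n = 0.75 × 440.6 × 7805 × 10⁻³ = 2579 kN.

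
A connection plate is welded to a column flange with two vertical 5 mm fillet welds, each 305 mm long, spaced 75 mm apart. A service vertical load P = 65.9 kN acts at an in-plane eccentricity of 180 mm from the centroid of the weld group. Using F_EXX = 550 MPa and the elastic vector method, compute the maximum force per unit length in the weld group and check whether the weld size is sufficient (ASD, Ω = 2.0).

f_max ≈ 374 N/mm; adequate

Total weld length L_w = 610 mm. Treat welds as unit-width lines.
Polar moment about centroid: J = 2[d³/12 + d(b/2)²] = 2[305³/12 + 305×37.5²] = 5587000 mm³.
Direct shear f_v = P/L_w = 65.9×10³ / 610 = 108 N/mm (vertical).
Torsion M = P·e = 65.9×10³ × 180 = 11862000 N·mm.
Critical point at (x, y) = (37.5, 152.5) from centroid. f_tx = M·y/J = 323.8 N/mm; f_ty = M·x/J = 79.62 N/mm.
Resultant f_max = √[f_tx² + (f_v + f_ty)²] = √[323.8² + (108 + 79.62)²] = 374.3 N/mm.
Capacity per unit length: r_n/Ω = (1/2.0) × 0.6 × 550 × (0.707 × 5) = 583.3 N/mm.
374.3 ≤ 583.3 → adequate.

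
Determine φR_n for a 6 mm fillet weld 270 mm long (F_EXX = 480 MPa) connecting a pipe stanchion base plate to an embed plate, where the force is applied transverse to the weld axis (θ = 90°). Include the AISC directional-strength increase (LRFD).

t_e = 0.707 × 6 = 4.242 mm; A_we = 4.242 × 270 = 1145 mm².
Directional factor: 1.0 + 0.5 sin^1.5(90°) = 1.5.
F_nw = 0.6 × 480 × 1.5 = 432 MPa.
φR_n = 0.75 × 432 × 1145 × 10⁻³ = 371.1 kN.

φR_n ≈ 371 kN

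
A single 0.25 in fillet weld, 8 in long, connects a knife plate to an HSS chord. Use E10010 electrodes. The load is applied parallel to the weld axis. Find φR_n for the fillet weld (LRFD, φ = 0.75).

E100XX → F_EXX = 100 ksi.
Effective throat t_e = 0.707 × 0.25 = 0.1767 in.
Total length L = 8 in; A_we = 0.1767 × 8 = 1.414 in².
F_nw = 0.6 F_EXX = 0.6 × 100 = 60 ksi.
φR_n = 0.75 × 60 × 1.414 = 63.63 kip.

φR_n ≈ 63.6 kip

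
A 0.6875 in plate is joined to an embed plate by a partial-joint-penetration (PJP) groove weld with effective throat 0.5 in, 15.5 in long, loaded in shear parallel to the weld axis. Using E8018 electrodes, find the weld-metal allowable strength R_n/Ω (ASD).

E80XX → F_EXX = 80 ksi.
Effective throat (given) t_e = 0.5 in.
A_we = 0.5 × 15.5 = 7.75 in².
F_nw = 0.6 F_EXX = 48 ksi.
R_n/Ω = (48 × 7.75) / 2.0 = 186 kips.

R_n/Ω ≈ 186 kips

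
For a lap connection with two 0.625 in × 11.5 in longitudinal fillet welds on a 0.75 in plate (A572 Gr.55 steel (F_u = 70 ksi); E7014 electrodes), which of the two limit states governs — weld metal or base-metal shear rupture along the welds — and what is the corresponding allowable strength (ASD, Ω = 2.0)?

E70XX → F_EXX = 70 ksi.
t_e = 0.707 × 0.625 = 0.4419 in; L = 23 in.
Weld metal: R_n/Ω = (1/2.0) × 0.6 × 70 × 0.4419 × 23 = 213.4 kips.
Base metal (shear rupture): R_n/Ω = (1/2.0) × 0.6 × 70 × 0.75 × 23 = 362.2 kips.
Governing: weld metal.

R_n/Ω ≈ 213 kips (weld metal governs)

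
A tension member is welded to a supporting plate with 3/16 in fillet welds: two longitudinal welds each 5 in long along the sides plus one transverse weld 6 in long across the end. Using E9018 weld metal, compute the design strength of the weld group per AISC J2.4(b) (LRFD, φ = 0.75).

E90XX → F_EXX = 90 ksi.
t_e = 0.707 × 0.1875 = 0.1326 in.
R_nwl = 0.6 × 90 × 0.1326 × 10 = 71.58 kip (longitudinal, 2 welds).
R_nwt = 0.6 × 90 × 0.1326 × 6 = 42.95 kip (transverse, base value).
(i) R_nwl + R_nwt = 114.5 kip; (ii) 0.85 R_nwl + 1.5 R_nwt = 125.3 kip.
R_n = max = 125.3 kip [governs: (ii)]; φR_n = 93.95 kip.

φR_n ≈ 94 kip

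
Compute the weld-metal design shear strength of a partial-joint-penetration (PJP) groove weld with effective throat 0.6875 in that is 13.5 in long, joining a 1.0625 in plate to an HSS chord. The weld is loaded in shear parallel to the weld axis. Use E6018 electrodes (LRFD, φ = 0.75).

E60XX → F_EXX = 60 ksi.
Effective throat (given) t_e = 0.6875 in.
A_we = 0.6875 × 13.5 = 9.281 in².
F_nw = 0.6 F_EXX = 36 ksi.
φR_n = 0.75 × 36 × 9.281 = 250.6 kips.

φR_n ≈ 251 kips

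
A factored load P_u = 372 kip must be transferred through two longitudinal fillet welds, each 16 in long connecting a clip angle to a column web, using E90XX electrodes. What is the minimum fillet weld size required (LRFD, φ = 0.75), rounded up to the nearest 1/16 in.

w = 7/16 in

E90XX → F_EXX = 90 ksi.
Total weld length L = 32 in.
Required throat t_e = P_u / (φ × 0.6 F_EXX × L) = 372 / (0.75 × 0.6 × 90 × 32) = 0.287 in.
Required leg w = t_e / 0.707 = 0.406 in → use 7/16 in.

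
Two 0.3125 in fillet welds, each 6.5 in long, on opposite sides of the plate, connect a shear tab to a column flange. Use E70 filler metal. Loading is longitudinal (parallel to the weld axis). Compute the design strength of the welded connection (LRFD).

φR_n ≈ 90.5 kip

E70XX → F_EXX = 70 ksi.
Effective throat t_e = 0.707 × 0.3125 = 0.2209 in.
Total length L = 13 in; A_we = 0.2209 × 13 = 2.872 in².
F_nw = 0.6 F_EXX = 0.6 × 70 = 42 ksi.
φR_n = 0.75 × 42 × 2.872 = 90.47 kip.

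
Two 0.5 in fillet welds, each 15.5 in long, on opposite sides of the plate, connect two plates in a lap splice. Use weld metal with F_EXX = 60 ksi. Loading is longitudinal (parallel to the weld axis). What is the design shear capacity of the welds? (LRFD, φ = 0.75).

Effective throat t_e = 0.707 × 0.5 = 0.3535 in.
Total length L = 31 in; A_we = 0.3535 × 31 = 10.96 in².
F_nw = 0.6 F_EXX = 0.6 × 60 = 36 ksi.
φR_n = 0.75 × 36 × 10.96 = 295.9 kip.

φR_n ≈ 296 kip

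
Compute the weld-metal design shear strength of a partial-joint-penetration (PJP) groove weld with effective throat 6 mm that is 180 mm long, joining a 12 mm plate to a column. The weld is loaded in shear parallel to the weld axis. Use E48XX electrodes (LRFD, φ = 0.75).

E48XX → F_EXX = 480 MPa.
Effective throat (given) t_e = 6 mm.
A_we = 6 × 180 = 1080 mm².
F_nw = 0.6 F_EXX = 288 MPa.
φR_n = 0.75 × 288 × 1080 × 10⁻³ = 233.3 kN.

φR_n ≈ 233 kN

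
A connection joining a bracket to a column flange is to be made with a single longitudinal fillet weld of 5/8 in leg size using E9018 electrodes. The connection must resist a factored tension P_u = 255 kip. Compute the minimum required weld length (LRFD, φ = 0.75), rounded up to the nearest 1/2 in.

E90XX → F_EXX = 90 ksi.
Throat t_e = 0.707 × 0.625 = 0.4419 in.
φr_n = 0.75 × 0.6 × 90 × 0.4419 = 17.9 kip/in.
L_req = P_u / φr_n = 255 / 17.9 = 14.25 in total.
Round up → use L = 14.5 in.

L = 14.5 in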